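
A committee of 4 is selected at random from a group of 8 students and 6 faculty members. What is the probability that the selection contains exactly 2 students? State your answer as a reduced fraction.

60/143

There are C(14,4) = 1001 ways to choose 4 from 14.
Selections with exactly 2 students: choose 2 of the 8 students and 2 of the 6 faculty members, C(8,2)·C(6,2) = 28·15 = 420.
Probability = 420/1001 = 60/143.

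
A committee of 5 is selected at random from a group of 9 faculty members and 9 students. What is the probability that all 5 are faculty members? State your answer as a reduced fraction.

1/68

There are C(18,5) = 8568 possible selections.
Selections with all faculty members: C(9,5) = 126.
Probability = 126/8568 = 1/68.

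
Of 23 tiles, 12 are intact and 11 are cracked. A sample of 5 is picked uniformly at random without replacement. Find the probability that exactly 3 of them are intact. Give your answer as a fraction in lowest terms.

There are C(23,5) = 33649 ways to choose 5 from 23.
Selections with exactly 3 intact: choose 3 of the 12 intact and 2 of the 11 cracked, C(12,3)·C(11,2) = 220·55 = 12100.
Probability = 12100/33649 = 1100/3059.

1100/3059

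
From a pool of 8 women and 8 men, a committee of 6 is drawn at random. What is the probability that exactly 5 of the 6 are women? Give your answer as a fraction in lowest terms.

8/143

There are C(16,6) = 8008 ways to choose 6 from 16.
Selections with exactly 5 women: choose 5 of the 8 women and 1 of the 8 men, C(8,5)·C(8,1) = 56·8 = 448.
Probability = 448/8008 = 8/143.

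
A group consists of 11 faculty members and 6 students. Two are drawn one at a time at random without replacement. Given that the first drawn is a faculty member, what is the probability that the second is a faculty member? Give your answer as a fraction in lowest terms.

5/8

After removing one faculty member, 16 remain: 10 faculty members and 6 students.
So the probability the next is a faculty member is 10/16 = 5/8.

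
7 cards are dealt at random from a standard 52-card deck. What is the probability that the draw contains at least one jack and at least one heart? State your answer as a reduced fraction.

53122231/133784560

There are C(52,7) = 133784560 possible draws.
By inclusion-exclusion on the complements, draws missing all jacks or all hearts: C(48,7) + C(39,7) − C(36,7) = 73629072 + 15380937 − 8347680 = 80662329.
So draws with at least one of each: 133784560 − 80662329 = 53122231, probability 53122231/133784560.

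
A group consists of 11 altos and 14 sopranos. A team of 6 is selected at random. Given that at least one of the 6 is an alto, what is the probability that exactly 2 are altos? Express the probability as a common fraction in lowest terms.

715/2261

Work in counts. Selections with at least one alto: C(25,6) − C(14,6) = 177100 − 3003 = 174097.
Of those, selections where exactly 2 are altos: C(11,2)·C(14,4) = 55·1001 = 55055.
Conditional probability = 55055/174097 = 715/2261.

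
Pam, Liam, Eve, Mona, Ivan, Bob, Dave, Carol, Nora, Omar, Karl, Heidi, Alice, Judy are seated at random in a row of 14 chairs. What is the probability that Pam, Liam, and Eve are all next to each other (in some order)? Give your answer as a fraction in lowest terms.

3/91

There are 14! = 87178291200 arrangements.
Treat the three as one block: 12! placements × 3! orders within the block = 479001600·6 = 2874009600.
Probability = 2874009600/87178291200 = 3/91.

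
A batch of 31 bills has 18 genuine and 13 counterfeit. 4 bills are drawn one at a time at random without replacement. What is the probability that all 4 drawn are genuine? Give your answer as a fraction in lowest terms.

Multiply the conditional probabilities at each draw: 18/31 · 17/30 · 16/29 · 15/28 = 73440/755160 = 612/6293.

612/6293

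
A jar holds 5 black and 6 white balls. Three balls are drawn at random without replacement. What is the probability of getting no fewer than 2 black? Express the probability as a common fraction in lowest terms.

14/33

There are C(11,3) = 165 ways to choose the 3.
Favorable selections (no fewer than 2 black): C(5,2)·C(6,1) + C(5,3)·C(6,0) = 60 + 10 = 70.
Probability = 70/165 = 14/33.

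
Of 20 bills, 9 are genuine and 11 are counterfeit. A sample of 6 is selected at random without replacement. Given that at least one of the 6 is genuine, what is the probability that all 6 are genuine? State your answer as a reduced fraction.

14/6383

Work in counts. Selections with at least one genuine: C(20,6) − C(11,6) = 38760 − 462 = 38298.
Of those, selections where all 6 are genuine: C(9,6) = 84.
Conditional probability = 84/38298 = 14/6383.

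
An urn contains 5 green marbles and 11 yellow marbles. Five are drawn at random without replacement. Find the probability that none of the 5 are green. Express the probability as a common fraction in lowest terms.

11/104

There are C(16,5) = 4368 possible selections.
Selections with no green (all yellow): C(11,5) = 462.
Probability = 462/4368 = 11/104.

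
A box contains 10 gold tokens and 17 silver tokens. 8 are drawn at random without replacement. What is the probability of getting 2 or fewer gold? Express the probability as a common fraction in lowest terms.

There are C(27,8) = 2220075 ways to choose the 8.
Favorable selections (2 or fewer gold): C(10,0)·C(17,8) + C(10,1)·C(17,7) + C(10,2)·C(17,6) = 24310 + 194480 + 556920 = 775710.
Probability = 775710/2220075 = 442/1265.

442/1265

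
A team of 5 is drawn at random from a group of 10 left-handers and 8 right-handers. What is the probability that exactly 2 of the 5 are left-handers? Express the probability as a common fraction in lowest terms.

The sample space is all 5-subsets of the 18: C(18,5) = 8568.
Selections with exactly 2 left-handers: choose 2 of the 10 left-handers and 3 of the 8 right-handers, C(10,2)·C(8,3) = 45·56 = 2520.
Probability = 2520/8568 = 5/17.

5/17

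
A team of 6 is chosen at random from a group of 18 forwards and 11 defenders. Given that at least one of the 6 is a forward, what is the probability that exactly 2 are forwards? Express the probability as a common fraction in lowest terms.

8415/79093

Work in counts. Selections with at least one forward: C(29,6) − C(11,6) = 475020 − 462 = 474558.
Of those, selections where exactly 2 are forwards: C(18,2)·C(11,4) = 153·330 = 50490.
Conditional probability = 50490/474558 = 8415/79093.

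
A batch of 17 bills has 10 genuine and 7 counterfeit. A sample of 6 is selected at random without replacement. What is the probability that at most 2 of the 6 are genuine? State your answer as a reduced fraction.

32/221

Total selections: C(17,6) = 12376.
Favorable selections (at most 2 genuine): C(10,0)·C(7,6) + C(10,1)·C(7,5) + C(10,2)·C(7,4) = 7 + 210 + 1575 = 1792.
Probability = 1792/12376 = 32/221.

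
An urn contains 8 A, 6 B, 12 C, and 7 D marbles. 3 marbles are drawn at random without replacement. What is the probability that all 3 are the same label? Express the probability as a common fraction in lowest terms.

There are C(33,3) = 5456 ways to draw 3 marbles.
All same label: C(8,3) + C(6,3) + C(12,3) + C(7,3) = 56 + 20 + 220 + 35 = 331.
Probability = 331/5456.

331/5456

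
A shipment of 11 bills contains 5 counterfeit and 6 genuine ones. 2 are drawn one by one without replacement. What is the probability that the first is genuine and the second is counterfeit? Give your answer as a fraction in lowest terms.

Multiply the conditional probabilities at each draw: 6/11 · 5/10 = 30/110 = 3/11.

3/11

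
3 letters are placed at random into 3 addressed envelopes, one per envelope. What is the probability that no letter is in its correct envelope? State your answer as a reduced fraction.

1/3

There are 3! = 6 assignments.
By inclusion-exclusion, assignments with no fixed points: C(3,0)·3! − C(3,1)·2! + C(3,2)·1! − C(3,3)·0! = 2.
Probability = 2/6 = 1/3.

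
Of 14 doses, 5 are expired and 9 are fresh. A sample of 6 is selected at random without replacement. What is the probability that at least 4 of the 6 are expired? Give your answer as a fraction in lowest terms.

9/143

There are C(14,6) = 3003 ways to choose the 6.
Favorable selections (at least 4 expired): C(5,4)·C(9,2) + C(5,5)·C(9,1) = 180 + 9 = 189.
Probability = 189/3003 = 9/143.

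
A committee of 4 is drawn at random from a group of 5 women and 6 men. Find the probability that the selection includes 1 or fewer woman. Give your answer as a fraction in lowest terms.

23/66

There are C(11,4) = 330 ways to choose the 4.
Favorable selections (1 or fewer woman): C(5,0)·C(6,4) + C(5,1)·C(6,3) = 15 + 100 = 115.
Probability = 115/330 = 23/66.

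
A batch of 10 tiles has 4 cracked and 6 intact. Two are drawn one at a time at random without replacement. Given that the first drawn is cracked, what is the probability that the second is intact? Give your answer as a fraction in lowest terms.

After removing one cracked, 9 remain: 3 cracked and 6 intact.
So the probability the next is intact is 6/9 = 2/3.

2/3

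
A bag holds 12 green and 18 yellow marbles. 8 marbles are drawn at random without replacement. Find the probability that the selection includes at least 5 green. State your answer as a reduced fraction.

Total selections: C(30,8) = 5852925.
Favorable selections (at least 5 green): C(12,5)·C(18,3) + C(12,6)·C(18,2) + C(12,7)·C(18,1) + C(12,8)·C(18,0) = 646272 + 141372 + 14256 + 495 = 802395.
Probability = 802395/5852925 = 17831/130065.

17831/130065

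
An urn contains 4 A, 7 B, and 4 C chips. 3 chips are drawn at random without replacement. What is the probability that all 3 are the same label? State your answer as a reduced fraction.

43/455

There are C(15,3) = 455 ways to draw 3 chips.
All same label: C(4,3) + C(7,3) + C(4,3) = 4 + 35 + 4 = 43.
Probability = 43/455.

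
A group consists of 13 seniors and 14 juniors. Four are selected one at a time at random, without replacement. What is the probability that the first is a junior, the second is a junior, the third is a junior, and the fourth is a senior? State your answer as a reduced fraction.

Multiply the conditional probabilities at each draw: 14/27 · 13/26 · 12/25 · 13/24 = 28392/421200 = 91/1350.

91/1350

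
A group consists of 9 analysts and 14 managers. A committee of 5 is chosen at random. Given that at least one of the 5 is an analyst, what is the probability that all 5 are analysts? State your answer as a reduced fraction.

Work in counts. Selections with at least one analyst: C(23,5) − C(14,5) = 33649 − 2002 = 31647.
Of those, selections where all 5 are analysts: C(9,5) = 126.
Conditional probability = 126/31647 = 6/1507.

6/1507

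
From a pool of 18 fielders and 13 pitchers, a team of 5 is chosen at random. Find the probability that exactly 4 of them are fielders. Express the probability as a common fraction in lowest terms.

There are C(31,5) = 169911 ways to choose 5 from 31.
Selections with exactly 4 fielders: choose 4 of the 18 fielders and 1 of the 13 pitchers, C(18,4)·C(13,1) = 3060·13 = 39780.
Probability = 39780/169911 = 4420/18879.

4420/18879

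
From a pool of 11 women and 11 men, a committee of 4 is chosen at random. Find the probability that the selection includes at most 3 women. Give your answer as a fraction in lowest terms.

There are C(22,4) = 7315 ways to choose the 4.
The complement is exactly 4 women: C(11,4)·C(11,0) = 330.
Probability = 1 − 330/7315 = 6985/7315 = 127/133.

127/133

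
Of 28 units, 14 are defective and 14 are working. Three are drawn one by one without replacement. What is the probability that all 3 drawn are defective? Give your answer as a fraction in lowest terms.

Multiply the conditional probabilities at each draw: 14/28 · 13/27 · 12/26 = 2184/19656 = 1/9.

1/9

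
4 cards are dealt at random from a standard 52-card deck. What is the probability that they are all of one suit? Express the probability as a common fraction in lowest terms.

44/4165

There are C(52,4) = 270725 possible 4-card hands.
Hands of one suit: 4 suits × C(13,4) = 4·715 = 2860.
Probability = 2860/270725 = 44/4165.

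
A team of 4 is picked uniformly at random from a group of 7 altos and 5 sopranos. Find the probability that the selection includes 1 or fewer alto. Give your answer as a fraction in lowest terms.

5/33

There are C(12,4) = 495 ways to choose the 4.
Favorable selections (1 or fewer alto): C(7,0)·C(5,4) + C(7,1)·C(5,3) = 5 + 70 = 75.
Probability = 75/495 = 5/33.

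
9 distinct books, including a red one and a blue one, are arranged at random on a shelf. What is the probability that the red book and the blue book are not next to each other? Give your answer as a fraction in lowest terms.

7/9

There are 9! = 362880 arrangements.
Arrangements with the red book and the blue book adjacent: 2·8! = 80640.
So not adjacent: 362880 − 80640 = 282240, probability 282240/362880 = 7/9.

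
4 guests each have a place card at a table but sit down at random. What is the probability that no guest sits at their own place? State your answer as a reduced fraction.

3/8

There are 4! = 24 seatings.
By inclusion-exclusion, seatings with no fixed points: C(4,0)·4! − C(4,1)·3! + C(4,2)·2! − C(4,3)·1! + C(4,4)·0! = 9.
Probability = 9/24 = 3/8.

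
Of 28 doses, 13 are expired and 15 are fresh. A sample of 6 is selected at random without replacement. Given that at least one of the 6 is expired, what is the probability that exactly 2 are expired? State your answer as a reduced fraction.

234/817

Work in counts. Selections with at least one expired: C(28,6) − C(15,6) = 376740 − 5005 = 371735.
Of those, selections where exactly 2 are expired: C(13,2)·C(15,4) = 78·1365 = 106470.
Conditional probability = 106470/371735 = 234/817.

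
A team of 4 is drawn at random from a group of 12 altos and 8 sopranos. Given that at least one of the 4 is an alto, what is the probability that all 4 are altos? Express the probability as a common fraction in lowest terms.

99/955

Work in counts. Selections with at least one alto: C(20,4) − C(8,4) = 4845 − 70 = 4775.
Of those, selections where all 4 are altos: C(12,4) = 495.
Conditional probability = 495/4775 = 99/955.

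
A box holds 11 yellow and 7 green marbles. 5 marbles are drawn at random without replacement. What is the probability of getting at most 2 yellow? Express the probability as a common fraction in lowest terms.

There are C(18,5) = 8568 ways to choose the 5.
Favorable selections (at most 2 yellow): C(11,0)·C(7,5) + C(11,1)·C(7,4) + C(11,2)·C(7,3) = 21 + 385 + 1925 = 2331.
Probability = 2331/8568 = 37/136.

37/136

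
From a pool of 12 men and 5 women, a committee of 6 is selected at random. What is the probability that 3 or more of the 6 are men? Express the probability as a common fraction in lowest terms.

6017/6188

Total selections: C(17,6) = 12376.
Count the complement (fewer than 3 men): C(12,1)·C(5,5) + C(12,2)·C(5,4) = 12 + 330 = 342.
Probability = 1 − 342/12376 = 12034/12376 = 6017/6188.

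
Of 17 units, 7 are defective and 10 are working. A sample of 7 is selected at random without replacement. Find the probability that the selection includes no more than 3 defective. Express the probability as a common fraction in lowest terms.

There are C(17,7) = 19448 ways to choose the 7.
Favorable selections (no more than 3 defective): C(7,0)·C(10,7) + C(7,1)·C(10,6) + C(7,2)·C(10,5) + C(7,3)·C(10,4) = 120 + 1470 + 5292 + 7350 = 14232.
Probability = 14232/19448 = 1779/2431.

1779/2431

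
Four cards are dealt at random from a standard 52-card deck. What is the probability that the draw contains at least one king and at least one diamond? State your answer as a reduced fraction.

52799/270725

There are C(52,4) = 270725 possible draws.
By inclusion-exclusion on the complements, draws missing all kings or all diamonds: C(48,4) + C(39,4) − C(36,4) = 194580 + 82251 − 58905 = 217926.
So draws with at least one of each: 270725 − 217926 = 52799, probability 52799/270725.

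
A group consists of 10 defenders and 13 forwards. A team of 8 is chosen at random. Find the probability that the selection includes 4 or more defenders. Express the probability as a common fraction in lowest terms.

Total selections: C(23,8) = 490314.
Count the complement (fewer than 4 defenders): C(10,0)·C(13,8) + C(10,1)·C(13,7) + C(10,2)·C(13,6) + C(10,3)·C(13,5) = 1287 + 17160 + 77220 + 154440 = 250107.
Probability = 1 − 250107/490314 = 240207/490314 = 7279/14858.

7279/14858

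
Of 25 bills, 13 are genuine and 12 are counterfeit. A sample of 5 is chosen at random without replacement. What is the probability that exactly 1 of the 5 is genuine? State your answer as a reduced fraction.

39/322

Total number of selections: C(25,5) = 53130.
Selections with exactly 1 genuine: choose 1 of the 13 genuine and 4 of the 12 counterfeit, C(13,1)·C(12,4) = 13·495 = 6435.
Probability = 6435/53130 = 39/322.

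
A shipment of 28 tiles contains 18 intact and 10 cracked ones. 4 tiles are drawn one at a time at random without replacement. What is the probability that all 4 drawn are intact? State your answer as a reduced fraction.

68/455

Multiply the conditional probabilities at each draw: 18/28 · 17/27 · 16/26 · 15/25 = 73440/491400 = 68/455.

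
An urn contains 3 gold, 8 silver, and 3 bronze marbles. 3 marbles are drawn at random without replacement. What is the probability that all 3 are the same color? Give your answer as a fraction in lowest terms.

29/182

There are C(14,3) = 364 ways to draw 3 marbles.
All same color: C(3,3) + C(8,3) + C(3,3) = 1 + 56 + 1 = 58.
Probability = 58/364 = 29/182.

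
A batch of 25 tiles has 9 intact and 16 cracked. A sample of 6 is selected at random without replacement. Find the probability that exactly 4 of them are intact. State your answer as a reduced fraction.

108/1265

Total number of selections: C(25,6) = 177100.
Selections with exactly 4 intact: choose 4 of the 9 intact and 2 of the 16 cracked, C(9,4)·C(16,2) = 126·120 = 15120.
Probability = 15120/177100 = 108/1265.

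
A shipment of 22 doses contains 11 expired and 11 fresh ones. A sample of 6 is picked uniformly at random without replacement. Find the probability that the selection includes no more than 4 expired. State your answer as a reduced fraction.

299/323

There are C(22,6) = 74613 ways to choose the 6.
Count the complement (more than 4 expired): C(11,5)·C(11,1) + C(11,6)·C(11,0) = 5082 + 462 = 5544.
Probability = 1 − 5544/74613 = 69069/74613 = 299/323.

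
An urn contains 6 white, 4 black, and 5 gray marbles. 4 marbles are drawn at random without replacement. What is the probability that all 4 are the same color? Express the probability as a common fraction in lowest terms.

There are C(15,4) = 1365 ways to draw 4 marbles.
All same color: C(6,4) + C(4,4) + C(5,4) = 15 + 1 + 5 = 21.
Probability = 21/1365 = 1/65.

1/65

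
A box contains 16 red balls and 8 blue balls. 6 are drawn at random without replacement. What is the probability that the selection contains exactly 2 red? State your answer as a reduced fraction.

There are C(24,6) = 134596 ways to choose 6 from 24.
Selections with exactly 2 red: choose 2 of the 16 red and 4 of the 8 blue, C(16,2)·C(8,4) = 120·70 = 8400.
Probability = 8400/134596 = 300/4807.

300/4807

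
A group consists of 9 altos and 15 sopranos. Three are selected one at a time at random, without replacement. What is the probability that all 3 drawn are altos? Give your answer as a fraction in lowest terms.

Multiply the conditional probabilities at each draw: 9/24 · 8/23 · 7/22 = 504/12144 = 21/506.

21/506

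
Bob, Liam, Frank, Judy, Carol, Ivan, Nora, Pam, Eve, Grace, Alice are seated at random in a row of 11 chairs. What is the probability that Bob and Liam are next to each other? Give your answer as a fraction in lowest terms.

There are 11! = 39916800 arrangements.
Treat Bob and Liam as a block: 10! arrangements of the blocks × 2 orders within the block = 2·3628800 = 7257600.
Probability = 7257600/39916800 = 2/11.

2/11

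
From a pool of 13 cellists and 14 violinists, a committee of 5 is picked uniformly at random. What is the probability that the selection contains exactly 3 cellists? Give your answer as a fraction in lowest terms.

1001/3105

Total number of selections: C(27,5) = 80730.
Selections with exactly 3 cellists: choose 3 of the 13 cellists and 2 of the 14 violinists, C(13,3)·C(14,2) = 286·91 = 26026.
Probability = 26026/80730 = 1001/3105.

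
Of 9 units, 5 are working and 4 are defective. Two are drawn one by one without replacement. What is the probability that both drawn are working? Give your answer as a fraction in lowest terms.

5/18

Multiply the conditional probabilities at each draw: 5/9 · 4/8 = 20/72 = 5/18.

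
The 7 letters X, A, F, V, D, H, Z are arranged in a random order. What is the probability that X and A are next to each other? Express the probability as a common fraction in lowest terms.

There are 7! = 5040 arrangements.
Treat X and A as a block: 6! arrangements of the blocks × 2 orders within the block = 2·720 = 1440.
Probability = 1440/5040 = 2/7.

2/7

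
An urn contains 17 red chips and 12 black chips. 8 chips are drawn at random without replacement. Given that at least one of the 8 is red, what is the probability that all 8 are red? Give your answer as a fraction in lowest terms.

Work in counts. Selections with at least one red: C(29,8) − C(12,8) = 4292145 − 495 = 4291650.
Of those, selections where all 8 are red: C(17,8) = 24310.
Conditional probability = 24310/4291650 = 13/2295.

13/2295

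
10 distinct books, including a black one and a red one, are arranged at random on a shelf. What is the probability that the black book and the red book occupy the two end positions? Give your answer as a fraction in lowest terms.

There are 10! = 3628800 arrangements.
Place the black book and the red book at the ends in 2 ways, arrange the remaining 8 in 8! = 40320 ways: 2·40320 = 80640.
Probability = 80640/3628800 = 1/45.

1/45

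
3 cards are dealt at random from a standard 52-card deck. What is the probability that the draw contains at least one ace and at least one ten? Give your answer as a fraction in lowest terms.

There are C(52,3) = 22100 possible draws.
By inclusion-exclusion on the complements, draws missing all aces or all tens: C(48,3) + C(48,3) − C(44,3) = 17296 + 17296 − 13244 = 21348.
So draws with at least one of each: 22100 − 21348 = 752, probability 752/22100 = 188/5525.

188/5525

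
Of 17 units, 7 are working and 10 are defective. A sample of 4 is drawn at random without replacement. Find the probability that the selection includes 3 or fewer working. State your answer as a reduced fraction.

Total selections: C(17,4) = 2380.
The complement is exactly 4 working: C(7,4)·C(10,0) = 35.
Probability = 1 − 35/2380 = 2345/2380 = 67/68.

67/68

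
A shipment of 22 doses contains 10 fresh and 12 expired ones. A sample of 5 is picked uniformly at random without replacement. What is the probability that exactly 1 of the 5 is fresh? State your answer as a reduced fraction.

25/133

There are C(22,5) = 26334 ways to choose 5 from 22.
Selections with exactly 1 fresh: choose 1 of the 10 fresh and 4 of the 12 expired, C(10,1)·C(12,4) = 10·495 = 4950.
Probability = 4950/26334 = 25/133.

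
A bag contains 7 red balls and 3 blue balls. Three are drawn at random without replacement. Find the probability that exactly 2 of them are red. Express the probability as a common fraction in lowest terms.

Total number of selections: C(10,3) = 120.
Selections with exactly 2 red: choose 2 of the 7 red and 1 of the 3 blue, C(7,2)·C(3,1) = 21·3 = 63.
Probability = 63/120 = 21/40.

21/40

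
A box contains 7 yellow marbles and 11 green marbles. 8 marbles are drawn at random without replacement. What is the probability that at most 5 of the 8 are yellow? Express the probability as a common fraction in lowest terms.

219/221

Total selections: C(18,8) = 43758.
Favorable selections (at most 5 yellow): C(7,0)·C(11,8) + C(7,1)·C(11,7) + C(7,2)·C(11,6) + C(7,3)·C(11,5) + C(7,4)·C(11,4) + C(7,5)·C(11,3) = 165 + 2310 + 9702 + 16170 + 11550 + 3465 = 43362.
Probability = 43362/43758 = 219/221.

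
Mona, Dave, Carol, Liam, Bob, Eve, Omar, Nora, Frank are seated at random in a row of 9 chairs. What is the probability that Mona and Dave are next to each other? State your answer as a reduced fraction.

There are 9! = 362880 arrangements.
Treat Mona and Dave as a block: 8! arrangements of the blocks × 2 orders within the block = 2·40320 = 80640.
Probability = 80640/362880 = 2/9.

2/9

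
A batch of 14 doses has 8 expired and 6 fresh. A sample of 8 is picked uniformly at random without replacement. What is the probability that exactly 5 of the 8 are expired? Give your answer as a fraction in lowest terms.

Total number of selections: C(14,8) = 3003.
Selections with exactly 5 expired: choose 5 of the 8 expired and 3 of the 6 fresh, C(8,5)·C(6,3) = 56·20 = 1120.
Probability = 1120/3003 = 160/429.

160/429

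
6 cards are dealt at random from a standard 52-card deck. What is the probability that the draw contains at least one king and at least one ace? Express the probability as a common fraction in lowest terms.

There are C(52,6) = 20358520 possible draws.
By inclusion-exclusion on the complements, draws missing all kings or all aces: C(48,6) + C(48,6) − C(44,6) = 12271512 + 12271512 − 7059052 = 17483972.
So draws with at least one of each: 20358520 − 17483972 = 2874548, probability 2874548/20358520 = 718637/5089630.

718637/5089630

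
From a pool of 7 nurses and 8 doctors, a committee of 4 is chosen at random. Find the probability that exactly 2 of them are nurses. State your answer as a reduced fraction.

Total number of selections: C(15,4) = 1365.
Selections with exactly 2 nurses: choose 2 of the 7 nurses and 2 of the 8 doctors, C(7,2)·C(8,2) = 21·28 = 588.
Probability = 588/1365 = 28/65.

28/65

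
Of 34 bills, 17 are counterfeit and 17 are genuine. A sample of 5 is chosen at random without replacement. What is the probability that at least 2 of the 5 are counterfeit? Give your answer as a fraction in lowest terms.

1703/2046

Total selections: C(34,5) = 278256.
Count the complement (fewer than 2 counterfeit): C(17,0)·C(17,5) + C(17,1)·C(17,4) = 6188 + 40460 = 46648.
Probability = 1 − 46648/278256 = 231608/278256 = 1703/2046.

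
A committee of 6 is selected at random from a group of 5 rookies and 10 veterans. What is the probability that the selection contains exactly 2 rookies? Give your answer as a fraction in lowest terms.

60/143

The sample space is all 6-subsets of the 15: C(15,6) = 5005.
Selections with exactly 2 rookies: choose 2 of the 5 rookies and 4 of the 10 veterans, C(5,2)·C(10,4) = 10·210 = 2100.
Probability = 2100/5005 = 60/143.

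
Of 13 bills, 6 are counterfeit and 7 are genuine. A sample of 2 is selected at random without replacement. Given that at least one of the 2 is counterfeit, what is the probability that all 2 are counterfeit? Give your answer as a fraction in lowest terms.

5/19

Work in counts. Selections with at least one counterfeit: C(13,2) − C(7,2) = 78 − 21 = 57.
Of those, selections where all 2 are counterfeit: C(6,2) = 15.
Conditional probability = 15/57 = 5/19.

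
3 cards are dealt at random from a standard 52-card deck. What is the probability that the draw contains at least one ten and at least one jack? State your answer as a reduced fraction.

188/5525

There are C(52,3) = 22100 possible draws.
By inclusion-exclusion on the complements, draws missing all tens or all jacks: C(48,3) + C(48,3) − C(44,3) = 17296 + 17296 − 13244 = 21348.
So draws with at least one of each: 22100 − 21348 = 752, probability 752/22100 = 188/5525.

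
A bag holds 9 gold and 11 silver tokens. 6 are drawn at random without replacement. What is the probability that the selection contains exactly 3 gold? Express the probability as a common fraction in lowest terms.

The sample space is all 6-subsets of the 20: C(20,6) = 38760.
Selections with exactly 3 gold: choose 3 of the 9 gold and 3 of the 11 silver, C(9,3)·C(11,3) = 84·165 = 13860.
Probability = 13860/38760 = 231/646.

231/646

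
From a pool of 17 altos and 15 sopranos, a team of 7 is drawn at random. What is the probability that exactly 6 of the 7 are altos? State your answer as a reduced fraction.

595/10788

Total number of selections: C(32,7) = 3365856.
Selections with exactly 6 altos: choose 6 of the 17 altos and 1 of the 15 sopranos, C(17,6)·C(15,1) = 12376·15 = 185640.
Probability = 185640/3365856 = 595/10788.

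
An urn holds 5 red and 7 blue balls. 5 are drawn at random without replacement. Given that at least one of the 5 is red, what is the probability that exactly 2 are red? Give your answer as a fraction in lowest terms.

350/771

Work in counts. Selections with at least one red: C(12,5) − C(7,5) = 792 − 21 = 771.
Of those, selections where exactly 2 are red: C(5,2)·C(7,3) = 10·35 = 350.
Conditional probability = 350/771.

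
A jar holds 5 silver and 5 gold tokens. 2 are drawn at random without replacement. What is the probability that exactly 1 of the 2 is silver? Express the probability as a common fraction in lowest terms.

There are C(10,2) = 45 ways to choose 2 from 10.
Selections with exactly 1 silver: choose 1 of the 5 silver and 1 of the 5 gold, C(5,1)·C(5,1) = 5·5 = 25.
Probability = 25/45 = 5/9.

5/9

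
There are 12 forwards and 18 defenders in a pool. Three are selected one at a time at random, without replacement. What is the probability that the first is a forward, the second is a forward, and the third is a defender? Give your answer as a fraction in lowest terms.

Multiply the conditional probabilities at each draw: 12/30 · 11/29 · 18/28 = 2376/24360 = 99/1015.

99/1015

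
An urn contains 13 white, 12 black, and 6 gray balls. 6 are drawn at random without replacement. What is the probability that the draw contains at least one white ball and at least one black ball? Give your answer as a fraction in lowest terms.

There are C(31,6) = 736281 possible draws.
By inclusion-exclusion on the complements, draws missing all white or all black: C(18,6) + C(19,6) − C(6,6) = 18564 + 27132 − 1 = 45695.
So draws with at least one of each: 736281 − 45695 = 690586, probability 690586/736281 = 53122/56637.

53122/56637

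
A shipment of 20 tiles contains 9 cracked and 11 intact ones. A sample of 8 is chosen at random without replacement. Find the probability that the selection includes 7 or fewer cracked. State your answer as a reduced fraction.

Total selections: C(20,8) = 125970.
The complement is exactly 8 cracked: C(9,8)·C(11,0) = 9.
Probability = 1 − 9/125970 = 125961/125970 = 41987/41990.

41987/41990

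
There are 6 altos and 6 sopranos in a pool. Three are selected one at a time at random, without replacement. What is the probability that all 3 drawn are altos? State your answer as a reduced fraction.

1/11

Multiply the conditional probabilities at each draw: 6/12 · 5/11 · 4/10 = 120/1320 = 1/11.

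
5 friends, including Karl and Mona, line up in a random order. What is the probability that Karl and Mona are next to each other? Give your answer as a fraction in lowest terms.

2/5

There are 5! = 120 arrangements.
Treat Karl and Mona as a block: 4! arrangements of the blocks × 2 orders within the block = 2·24 = 48.
Probability = 48/120 = 2/5.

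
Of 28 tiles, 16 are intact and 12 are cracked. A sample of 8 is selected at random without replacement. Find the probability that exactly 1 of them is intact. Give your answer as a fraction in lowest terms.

128/31395

There are C(28,8) = 3108105 ways to choose 8 from 28.
Selections with exactly 1 intact: choose 1 of the 16 intact and 7 of the 12 cracked, C(16,1)·C(12,7) = 16·792 = 12672.
Probability = 12672/3108105 = 128/31395.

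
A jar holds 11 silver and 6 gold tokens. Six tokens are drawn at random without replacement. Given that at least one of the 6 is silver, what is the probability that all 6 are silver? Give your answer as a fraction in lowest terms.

14/375

Work in counts. Selections with at least one silver: C(17,6) − C(6,6) = 12376 − 1 = 12375.
Of those, selections where all 6 are silver: C(11,6) = 462.
Conditional probability = 462/12375 = 14/375.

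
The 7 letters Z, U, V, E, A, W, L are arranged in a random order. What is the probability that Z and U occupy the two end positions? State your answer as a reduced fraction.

There are 7! = 5040 arrangements.
Place Z and U at the ends in 2 ways, arrange the remaining 5 in 5! = 120 ways: 2·120 = 240.
Probability = 240/5040 = 1/21.

1/21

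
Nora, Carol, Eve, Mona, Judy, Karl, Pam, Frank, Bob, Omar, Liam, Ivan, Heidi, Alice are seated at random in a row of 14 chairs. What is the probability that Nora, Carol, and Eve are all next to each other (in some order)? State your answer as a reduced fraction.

3/91

There are 14! = 87178291200 arrangements.
Treat the three as one block: 12! placements × 3! orders within the block = 479001600·6 = 2874009600.
Probability = 2874009600/87178291200 = 3/91.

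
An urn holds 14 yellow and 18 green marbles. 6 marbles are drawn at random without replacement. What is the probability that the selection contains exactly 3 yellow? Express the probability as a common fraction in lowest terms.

Total number of selections: C(32,6) = 906192.
Selections with exactly 3 yellow: choose 3 of the 14 yellow and 3 of the 18 green, C(14,3)·C(18,3) = 364·816 = 297024.
Probability = 297024/906192 = 884/2697.

884/2697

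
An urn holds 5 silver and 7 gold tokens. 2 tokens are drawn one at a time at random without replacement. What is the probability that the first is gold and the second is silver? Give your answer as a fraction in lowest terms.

35/132

Multiply the conditional probabilities at each draw: 7/12 · 5/11 = 35/132.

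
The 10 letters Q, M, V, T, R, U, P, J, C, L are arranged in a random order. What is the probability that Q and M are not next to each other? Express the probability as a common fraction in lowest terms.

There are 10! = 3628800 arrangements.
Arrangements with Q and M adjacent: 2·9! = 725760.
So not adjacent: 3628800 − 725760 = 2903040, probability 2903040/3628800 = 4/5.

4/5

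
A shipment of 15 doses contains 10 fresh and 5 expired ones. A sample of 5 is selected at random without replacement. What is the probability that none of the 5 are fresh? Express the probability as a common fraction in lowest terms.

There are C(15,5) = 3003 possible selections.
Selections with no fresh (all expired): C(5,5) = 1.
Probability = 1/3003.

1/3003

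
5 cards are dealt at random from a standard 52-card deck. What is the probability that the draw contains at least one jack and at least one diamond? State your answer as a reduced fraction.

There are C(52,5) = 2598960 possible draws.
By inclusion-exclusion on the complements, draws missing all jacks or all diamonds: C(48,5) + C(39,5) − C(36,5) = 1712304 + 575757 − 376992 = 1911069.
So draws with at least one of each: 2598960 − 1911069 = 687891, probability 687891/2598960 = 229297/866320.

229297/866320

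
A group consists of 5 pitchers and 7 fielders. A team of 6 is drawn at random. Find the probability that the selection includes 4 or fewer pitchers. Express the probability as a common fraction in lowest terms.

131/132

There are C(12,6) = 924 ways to choose the 6.
The complement is exactly 5 pitchers: C(5,5)·C(7,1) = 7.
Probability = 1 − 7/924 = 917/924 = 131/132.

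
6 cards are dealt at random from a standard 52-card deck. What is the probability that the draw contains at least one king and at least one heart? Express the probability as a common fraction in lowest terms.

There are C(52,6) = 20358520 possible draws.
By inclusion-exclusion on the complements, draws missing all kings or all hearts: C(48,6) + C(39,6) − C(36,6) = 12271512 + 3262623 − 1947792 = 13586343.
So draws with at least one of each: 20358520 − 13586343 = 6772177, probability 6772177/20358520.

6772177/20358520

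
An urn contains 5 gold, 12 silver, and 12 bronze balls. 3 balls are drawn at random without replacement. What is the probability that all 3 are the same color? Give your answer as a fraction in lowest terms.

25/203

There are C(29,3) = 3654 ways to draw 3 balls.
All same color: C(5,3) + C(12,3) + C(12,3) = 10 + 220 + 220 = 450.
Probability = 450/3654 = 25/203.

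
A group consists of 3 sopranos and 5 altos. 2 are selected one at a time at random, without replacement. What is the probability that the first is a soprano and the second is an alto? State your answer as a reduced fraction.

Multiply the conditional probabilities at each draw: 3/8 · 5/7 = 15/56.

15/56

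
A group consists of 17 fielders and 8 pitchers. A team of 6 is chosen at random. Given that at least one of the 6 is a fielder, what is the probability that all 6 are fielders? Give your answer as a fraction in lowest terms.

Work in counts. Selections with at least one fielder: C(25,6) − C(8,6) = 177100 − 28 = 177072.
Of those, selections where all 6 are fielders: C(17,6) = 12376.
Conditional probability = 12376/177072 = 13/186.

13/186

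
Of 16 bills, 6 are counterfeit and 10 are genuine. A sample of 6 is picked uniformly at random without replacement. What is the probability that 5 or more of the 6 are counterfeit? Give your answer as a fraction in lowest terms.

61/8008

Total selections: C(16,6) = 8008.
Favorable selections (5 or more counterfeit): C(6,5)·C(10,1) + C(6,6)·C(10,0) = 60 + 1 = 61.
Probability = 61/8008.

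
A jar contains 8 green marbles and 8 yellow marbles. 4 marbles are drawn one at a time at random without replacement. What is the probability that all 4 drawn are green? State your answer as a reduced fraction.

1/26

Multiply the conditional probabilities at each draw: 8/16 · 7/15 · 6/14 · 5/13 = 1680/43680 = 1/26.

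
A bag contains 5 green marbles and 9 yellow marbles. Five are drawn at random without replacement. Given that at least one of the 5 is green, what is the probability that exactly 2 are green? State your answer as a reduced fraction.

30/67

Work in counts. Selections with at least one green: C(14,5) − C(9,5) = 2002 − 126 = 1876.
Of those, selections where exactly 2 are green: C(5,2)·C(9,3) = 10·84 = 840.
Conditional probability = 840/1876 = 30/67.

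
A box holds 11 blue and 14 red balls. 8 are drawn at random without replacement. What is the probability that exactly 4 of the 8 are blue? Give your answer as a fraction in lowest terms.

There are C(25,8) = 1081575 ways to choose 8 from 25.
Selections with exactly 4 blue: choose 4 of the 11 blue and 4 of the 14 red, C(11,4)·C(14,4) = 330·1001 = 330330.
Probability = 330330/1081575 = 2002/6555.

2002/6555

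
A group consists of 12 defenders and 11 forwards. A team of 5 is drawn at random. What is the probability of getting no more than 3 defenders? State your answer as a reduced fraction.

356/437

Total selections: C(23,5) = 33649.
Count the complement (more than 3 defenders): C(12,4)·C(11,1) + C(12,5)·C(11,0) = 5445 + 792 = 6237.
Probability = 1 − 6237/33649 = 27412/33649 = 356/437.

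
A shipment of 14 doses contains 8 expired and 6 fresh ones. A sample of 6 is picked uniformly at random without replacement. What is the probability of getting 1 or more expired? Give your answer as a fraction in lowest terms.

3002/3003

Total selections: C(14,6) = 3003.
The complement is all 6 are fresh: C(6,6) = 1.
Probability = 1 − 1/3003 = 3002/3003.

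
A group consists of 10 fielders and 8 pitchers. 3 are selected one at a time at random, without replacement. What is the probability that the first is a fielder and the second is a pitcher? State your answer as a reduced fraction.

Multiply the conditional probabilities at each draw: 10/18 · 8/17 = 80/306 = 40/153.

40/153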